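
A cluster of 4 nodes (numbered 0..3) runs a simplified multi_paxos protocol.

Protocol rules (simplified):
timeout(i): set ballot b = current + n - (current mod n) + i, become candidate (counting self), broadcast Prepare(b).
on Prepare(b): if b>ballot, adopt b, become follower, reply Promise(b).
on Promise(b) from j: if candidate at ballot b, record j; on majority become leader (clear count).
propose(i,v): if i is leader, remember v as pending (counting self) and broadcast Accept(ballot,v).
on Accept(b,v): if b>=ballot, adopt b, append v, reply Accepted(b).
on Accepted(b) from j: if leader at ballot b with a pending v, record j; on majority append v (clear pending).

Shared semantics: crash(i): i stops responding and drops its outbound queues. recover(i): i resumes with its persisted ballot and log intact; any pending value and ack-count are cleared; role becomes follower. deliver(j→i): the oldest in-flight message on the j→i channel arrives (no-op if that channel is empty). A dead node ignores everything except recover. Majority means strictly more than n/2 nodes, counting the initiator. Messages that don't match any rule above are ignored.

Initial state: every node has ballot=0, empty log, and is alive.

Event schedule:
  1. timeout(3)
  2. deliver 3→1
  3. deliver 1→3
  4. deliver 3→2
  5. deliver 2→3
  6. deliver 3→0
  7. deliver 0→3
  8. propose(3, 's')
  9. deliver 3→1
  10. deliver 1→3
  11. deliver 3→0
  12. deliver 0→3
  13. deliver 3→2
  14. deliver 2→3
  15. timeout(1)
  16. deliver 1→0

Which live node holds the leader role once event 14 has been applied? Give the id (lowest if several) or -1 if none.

after 1 — timeout(3): n3:cand/b7/[-]
after 2 — deliver 3→1: n1:foll/b7/[-]
after 3 — deliver 1→3: ·
after 4 — deliver 3→2: n2:foll/b7/[-]
after 5 — deliver 2→3: n3:lead/b7/[-]
after 6 — deliver 3→0: n0:foll/b7/[-]
after 7 — deliver 0→3: ·
after 8 — propose(3,'s'): ·
after 9 — deliver 3→1: n1:foll/b7/[s]
after 10 — deliver 1→3: ·
after 11 — deliver 3→0: n0:foll/b7/[s]
after 12 — deliver 0→3: n3:lead/b7/[s]
after 13 — deliver 3→2: n2:foll/b7/[s]
after 14 — deliver 2→3: ·

3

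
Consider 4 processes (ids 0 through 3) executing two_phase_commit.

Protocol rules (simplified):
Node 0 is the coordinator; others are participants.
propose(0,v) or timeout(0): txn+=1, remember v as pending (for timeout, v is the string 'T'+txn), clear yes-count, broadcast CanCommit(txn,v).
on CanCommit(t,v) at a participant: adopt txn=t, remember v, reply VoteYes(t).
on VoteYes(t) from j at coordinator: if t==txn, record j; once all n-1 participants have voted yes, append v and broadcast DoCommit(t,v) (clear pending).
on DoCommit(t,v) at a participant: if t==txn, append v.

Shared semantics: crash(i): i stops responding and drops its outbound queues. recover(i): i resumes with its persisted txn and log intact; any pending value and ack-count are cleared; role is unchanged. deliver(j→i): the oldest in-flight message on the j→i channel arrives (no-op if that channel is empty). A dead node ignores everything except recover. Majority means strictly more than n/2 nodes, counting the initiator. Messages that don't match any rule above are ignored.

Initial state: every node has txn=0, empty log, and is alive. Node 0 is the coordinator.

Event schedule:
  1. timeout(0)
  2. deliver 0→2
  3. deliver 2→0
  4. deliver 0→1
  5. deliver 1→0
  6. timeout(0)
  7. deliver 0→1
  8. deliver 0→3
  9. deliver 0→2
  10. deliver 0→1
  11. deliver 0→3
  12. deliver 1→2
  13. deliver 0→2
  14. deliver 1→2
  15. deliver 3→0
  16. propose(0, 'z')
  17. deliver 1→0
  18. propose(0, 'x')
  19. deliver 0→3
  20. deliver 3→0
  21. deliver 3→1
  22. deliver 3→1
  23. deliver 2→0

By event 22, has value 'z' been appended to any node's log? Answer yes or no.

no

1. timeout(0):  <0:coor t1 ->
2. deliver 0→2:  <2:part t1 ->
3. deliver 2→0:  nop
4. deliver 0→1:  <1:part t1 ->
5. deliver 1→0:  nop
6. timeout(0):  <0:coor t2 ->
7. deliver 0→1:  <1:part t2 ->
8. deliver 0→3:  <3:part t1 ->
9. deliver 0→2:  <2:part t2 ->
10. deliver 0→1:  nop
11. deliver 0→3:  <3:part t2 ->
12. deliver 1→2:  nop
13. deliver 0→2:  nop
14. deliver 1→2:  nop
15. deliver 3→0:  nop
16. propose(0,'z'):  <0:coor t3 ->
17. deliver 1→0:  nop
18. propose(0,'x'):  <0:coor t4 ->
19. deliver 0→3:  <3:part t3 ->
20. deliver 3→0:  nop
21. deliver 3→1:  nop
22. deliver 3→1:  nop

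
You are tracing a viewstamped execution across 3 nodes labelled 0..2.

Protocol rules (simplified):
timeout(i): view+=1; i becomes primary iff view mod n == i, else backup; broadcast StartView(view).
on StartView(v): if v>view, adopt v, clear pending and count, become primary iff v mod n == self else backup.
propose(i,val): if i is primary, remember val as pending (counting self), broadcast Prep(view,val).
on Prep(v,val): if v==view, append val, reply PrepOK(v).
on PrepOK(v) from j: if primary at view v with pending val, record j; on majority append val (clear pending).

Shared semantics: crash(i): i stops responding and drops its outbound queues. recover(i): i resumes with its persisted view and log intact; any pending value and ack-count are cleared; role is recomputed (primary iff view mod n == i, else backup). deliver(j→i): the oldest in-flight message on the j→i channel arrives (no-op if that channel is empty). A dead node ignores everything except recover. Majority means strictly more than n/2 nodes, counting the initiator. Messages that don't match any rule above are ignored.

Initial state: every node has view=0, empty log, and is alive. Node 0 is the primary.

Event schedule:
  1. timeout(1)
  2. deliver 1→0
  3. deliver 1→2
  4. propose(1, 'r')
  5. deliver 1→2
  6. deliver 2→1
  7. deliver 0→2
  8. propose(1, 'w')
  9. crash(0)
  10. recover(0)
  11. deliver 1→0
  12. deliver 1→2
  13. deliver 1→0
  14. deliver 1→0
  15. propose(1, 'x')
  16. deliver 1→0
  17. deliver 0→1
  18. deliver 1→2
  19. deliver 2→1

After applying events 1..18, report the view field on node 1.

step 1 timeout(1): 1={prim,v=1,log=-}
step 2 deliver 1→0: 0={back,v=1,log=-}
step 3 deliver 1→2: 2={back,v=1,log=-}
step 4 propose(1,'r'): —
step 5 deliver 1→2: 2={back,v=1,log=r}
step 6 deliver 2→1: 1={prim,v=1,log=r}
step 7 deliver 0→2: —
step 8 propose(1,'w'): —
step 9 crash(0): 0={✗back,v=1,log=-}
step 10 recover(0): 0={back,v=1,log=-}
step 11 deliver 1→0: 0={back,v=1,log=r}
step 12 deliver 1→2: 2={back,v=1,log=r,w}
step 13 deliver 1→0: 0={back,v=1,log=r,w}
step 14 deliver 1→0: —
step 15 propose(1,'x'): —
step 16 deliver 1→0: 0={back,v=1,log=r,w,x}
step 17 deliver 0→1: 1={prim,v=1,log=r,x}
step 18 deliver 1→2: 2={back,v=1,log=r,w,x}

1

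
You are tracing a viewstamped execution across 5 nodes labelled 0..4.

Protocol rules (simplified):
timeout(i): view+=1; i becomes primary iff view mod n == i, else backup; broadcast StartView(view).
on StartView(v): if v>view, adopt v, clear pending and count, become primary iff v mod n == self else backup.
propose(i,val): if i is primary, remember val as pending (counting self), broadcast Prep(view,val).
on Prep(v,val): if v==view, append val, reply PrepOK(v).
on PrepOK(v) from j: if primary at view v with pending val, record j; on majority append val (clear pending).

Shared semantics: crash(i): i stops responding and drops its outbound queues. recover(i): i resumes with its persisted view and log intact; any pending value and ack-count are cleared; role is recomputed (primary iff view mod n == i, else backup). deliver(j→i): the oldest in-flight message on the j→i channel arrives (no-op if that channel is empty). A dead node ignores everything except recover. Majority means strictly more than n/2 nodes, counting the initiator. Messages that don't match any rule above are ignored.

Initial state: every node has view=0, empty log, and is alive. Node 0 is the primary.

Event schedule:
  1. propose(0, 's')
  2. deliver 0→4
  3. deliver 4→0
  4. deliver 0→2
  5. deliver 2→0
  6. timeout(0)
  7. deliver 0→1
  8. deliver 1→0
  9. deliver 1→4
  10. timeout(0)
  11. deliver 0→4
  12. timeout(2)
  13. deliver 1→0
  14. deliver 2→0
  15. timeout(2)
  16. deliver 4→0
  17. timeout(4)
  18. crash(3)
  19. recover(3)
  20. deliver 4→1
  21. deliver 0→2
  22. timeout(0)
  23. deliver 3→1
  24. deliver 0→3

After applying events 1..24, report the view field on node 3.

1. propose(0,'s'):  nop
2. deliver 0→4:  <4:back v0 s>
3. deliver 4→0:  nop
4. deliver 0→2:  <2:back v0 s>
5. deliver 2→0:  <0:prim v0 s>
6. timeout(0):  <0:back v1 s>
7. deliver 0→1:  <1:back v0 s>
8. deliver 1→0:  nop
9. deliver 1→4:  nop
10. timeout(0):  <0:back v2 s>
11. deliver 0→4:  <4:back v1 s>
12. timeout(2):  <2:back v1 s>
13. deliver 1→0:  nop
14. deliver 2→0:  nop
15. timeout(2):  <2:prim v2 s>
16. deliver 4→0:  nop
17. timeout(4):  <4:back v2 s>
18. crash(3):  <3:✗back v0 ->
19. recover(3):  <3:back v0 ->
20. deliver 4→1:  <1:back v2 s>
21. deliver 0→2:  nop
22. timeout(0):  <0:back v3 s>
23. deliver 3→1:  nop
24. deliver 0→3:  <3:back v0 s>

0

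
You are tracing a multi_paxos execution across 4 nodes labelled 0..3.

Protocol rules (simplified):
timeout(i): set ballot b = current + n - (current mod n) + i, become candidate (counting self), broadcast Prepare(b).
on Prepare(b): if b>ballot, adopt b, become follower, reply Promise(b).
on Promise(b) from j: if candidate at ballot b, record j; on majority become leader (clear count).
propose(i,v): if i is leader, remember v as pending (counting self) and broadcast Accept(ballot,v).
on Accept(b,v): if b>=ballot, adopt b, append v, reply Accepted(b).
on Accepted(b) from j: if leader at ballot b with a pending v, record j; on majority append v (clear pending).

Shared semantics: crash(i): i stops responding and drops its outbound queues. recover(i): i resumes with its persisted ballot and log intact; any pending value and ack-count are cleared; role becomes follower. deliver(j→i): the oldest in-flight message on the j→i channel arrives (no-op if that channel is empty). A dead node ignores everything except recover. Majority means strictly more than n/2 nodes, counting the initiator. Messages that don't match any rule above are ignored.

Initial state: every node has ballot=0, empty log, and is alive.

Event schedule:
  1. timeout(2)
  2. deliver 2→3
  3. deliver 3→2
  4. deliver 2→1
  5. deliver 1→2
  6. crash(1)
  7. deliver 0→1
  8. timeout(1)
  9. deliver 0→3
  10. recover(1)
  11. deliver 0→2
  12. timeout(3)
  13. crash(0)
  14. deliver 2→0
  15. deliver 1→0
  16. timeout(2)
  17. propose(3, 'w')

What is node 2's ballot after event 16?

10

[1] timeout(2) → N2(cand b6 [-])
[2] deliver 2→3 → N3(foll b6 [-])
[3] deliver 3→2 → ∅
[4] deliver 2→1 → N1(foll b6 [-])
[5] deliver 1→2 → N2(lead b6 [-])
[6] crash(1) → N1(✗foll b6 [-])
[7] deliver 0→1 → ∅
[8] timeout(1) → ∅
[9] deliver 0→3 → ∅
[10] recover(1) → N1(foll b6 [-])
[11] deliver 0→2 → ∅
[12] timeout(3) → N3(cand b11 [-])
[13] crash(0) → N0(✗foll b0 [-])
[14] deliver 2→0 → ∅
[15] deliver 1→0 → ∅
[16] timeout(2) → N2(cand b10 [-])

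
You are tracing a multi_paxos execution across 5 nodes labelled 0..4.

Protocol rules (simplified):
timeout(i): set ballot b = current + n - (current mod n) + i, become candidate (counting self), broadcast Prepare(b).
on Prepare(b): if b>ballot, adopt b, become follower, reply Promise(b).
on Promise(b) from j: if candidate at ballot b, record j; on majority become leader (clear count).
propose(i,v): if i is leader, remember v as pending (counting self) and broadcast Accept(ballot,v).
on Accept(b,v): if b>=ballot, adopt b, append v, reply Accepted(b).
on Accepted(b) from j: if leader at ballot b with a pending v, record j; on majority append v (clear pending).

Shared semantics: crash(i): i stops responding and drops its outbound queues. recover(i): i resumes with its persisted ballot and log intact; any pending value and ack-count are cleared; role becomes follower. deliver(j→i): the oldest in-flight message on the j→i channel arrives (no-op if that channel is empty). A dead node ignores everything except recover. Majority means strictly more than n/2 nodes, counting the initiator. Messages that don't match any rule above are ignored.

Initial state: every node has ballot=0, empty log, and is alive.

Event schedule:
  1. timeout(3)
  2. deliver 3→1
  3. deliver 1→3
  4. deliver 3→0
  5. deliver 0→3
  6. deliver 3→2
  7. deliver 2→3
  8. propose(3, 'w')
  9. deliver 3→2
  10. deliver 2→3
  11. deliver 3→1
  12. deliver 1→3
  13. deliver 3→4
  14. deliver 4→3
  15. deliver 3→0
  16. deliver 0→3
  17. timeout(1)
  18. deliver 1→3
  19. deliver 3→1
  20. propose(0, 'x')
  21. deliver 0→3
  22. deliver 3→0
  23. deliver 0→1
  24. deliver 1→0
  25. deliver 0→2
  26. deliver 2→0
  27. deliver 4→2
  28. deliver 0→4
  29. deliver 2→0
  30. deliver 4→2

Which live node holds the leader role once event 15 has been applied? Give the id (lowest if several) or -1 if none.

after 1 — timeout(3): n3:cand/b8/[-]
after 2 — deliver 3→1: n1:foll/b8/[-]
after 3 — deliver 1→3: ·
after 4 — deliver 3→0: n0:foll/b8/[-]
after 5 — deliver 0→3: n3:lead/b8/[-]
after 6 — deliver 3→2: n2:foll/b8/[-]
after 7 — deliver 2→3: ·
after 8 — propose(3,'w'): ·
after 9 — deliver 3→2: n2:foll/b8/[w]
after 10 — deliver 2→3: ·
after 11 — deliver 3→1: n1:foll/b8/[w]
after 12 — deliver 1→3: n3:lead/b8/[w]
after 13 — deliver 3→4: n4:foll/b8/[-]
after 14 — deliver 4→3: ·
after 15 — deliver 3→0: n0:foll/b8/[w]

3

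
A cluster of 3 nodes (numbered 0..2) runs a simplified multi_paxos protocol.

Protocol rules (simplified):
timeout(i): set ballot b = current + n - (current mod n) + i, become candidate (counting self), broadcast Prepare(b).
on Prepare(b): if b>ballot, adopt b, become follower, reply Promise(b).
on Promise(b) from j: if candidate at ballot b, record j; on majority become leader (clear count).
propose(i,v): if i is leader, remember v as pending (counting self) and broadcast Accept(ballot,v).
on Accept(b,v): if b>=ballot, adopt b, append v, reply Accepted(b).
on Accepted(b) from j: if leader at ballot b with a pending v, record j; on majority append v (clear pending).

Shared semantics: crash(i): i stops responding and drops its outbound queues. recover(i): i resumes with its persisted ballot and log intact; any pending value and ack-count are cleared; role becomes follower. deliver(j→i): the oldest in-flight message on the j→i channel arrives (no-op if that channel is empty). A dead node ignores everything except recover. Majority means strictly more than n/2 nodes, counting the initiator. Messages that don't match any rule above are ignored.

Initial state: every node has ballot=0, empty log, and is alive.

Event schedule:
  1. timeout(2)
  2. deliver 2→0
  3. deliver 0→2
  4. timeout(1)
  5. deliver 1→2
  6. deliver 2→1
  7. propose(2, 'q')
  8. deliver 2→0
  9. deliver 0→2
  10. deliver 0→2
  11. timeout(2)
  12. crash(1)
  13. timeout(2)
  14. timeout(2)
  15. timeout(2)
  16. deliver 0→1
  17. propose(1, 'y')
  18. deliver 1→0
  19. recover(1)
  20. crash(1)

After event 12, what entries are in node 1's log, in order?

after 1 — timeout(2): n2:cand/b5/[-]
after 2 — deliver 2→0: n0:foll/b5/[-]
after 3 — deliver 0→2: n2:lead/b5/[-]
after 4 — timeout(1): n1:cand/b4/[-]
after 5 — deliver 1→2: ·
after 6 — deliver 2→1: n1:foll/b5/[-]
after 7 — propose(2,'q'): ·
after 8 — deliver 2→0: n0:foll/b5/[q]
after 9 — deliver 0→2: n2:lead/b5/[q]
after 10 — deliver 0→2: ·
after 11 — timeout(2): n2:cand/b8/[q]
after 12 — crash(1): n1:✗foll/b5/[-]

empty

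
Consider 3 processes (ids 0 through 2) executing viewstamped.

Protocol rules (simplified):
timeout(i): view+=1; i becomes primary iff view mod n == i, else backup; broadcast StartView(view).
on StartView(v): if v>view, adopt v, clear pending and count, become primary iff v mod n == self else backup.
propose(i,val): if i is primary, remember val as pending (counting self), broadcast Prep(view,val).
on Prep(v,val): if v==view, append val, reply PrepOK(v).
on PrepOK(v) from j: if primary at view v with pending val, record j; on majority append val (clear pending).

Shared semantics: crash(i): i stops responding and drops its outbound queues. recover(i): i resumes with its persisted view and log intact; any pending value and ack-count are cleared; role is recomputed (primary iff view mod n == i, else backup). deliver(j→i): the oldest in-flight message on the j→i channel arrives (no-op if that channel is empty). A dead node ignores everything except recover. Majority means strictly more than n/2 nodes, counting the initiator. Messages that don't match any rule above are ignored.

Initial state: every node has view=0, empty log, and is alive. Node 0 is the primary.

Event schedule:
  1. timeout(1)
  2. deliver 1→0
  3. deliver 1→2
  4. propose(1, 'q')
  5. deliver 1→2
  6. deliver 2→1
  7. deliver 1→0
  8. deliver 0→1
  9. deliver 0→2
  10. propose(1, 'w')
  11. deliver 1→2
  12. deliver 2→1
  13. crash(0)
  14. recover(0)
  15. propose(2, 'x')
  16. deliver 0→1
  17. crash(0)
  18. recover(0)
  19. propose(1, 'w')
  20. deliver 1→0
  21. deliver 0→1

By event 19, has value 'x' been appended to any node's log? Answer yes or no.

1. timeout(1):  <1:prim v1 ->
2. deliver 1→0:  <0:back v1 ->
3. deliver 1→2:  <2:back v1 ->
4. propose(1,'q'):  nop
5. deliver 1→2:  <2:back v1 q>
6. deliver 2→1:  <1:prim v1 q>
7. deliver 1→0:  <0:back v1 q>
8. deliver 0→1:  nop
9. deliver 0→2:  nop
10. propose(1,'w'):  nop
11. deliver 1→2:  <2:back v1 q,w>
12. deliver 2→1:  <1:prim v1 q,w>
13. crash(0):  <0:✗back v1 q>
14. recover(0):  <0:back v1 q>
15. propose(2,'x'):  nop
16. deliver 0→1:  nop
17. crash(0):  <0:✗back v1 q>
18. recover(0):  <0:back v1 q>
19. propose(1,'w'):  nop

no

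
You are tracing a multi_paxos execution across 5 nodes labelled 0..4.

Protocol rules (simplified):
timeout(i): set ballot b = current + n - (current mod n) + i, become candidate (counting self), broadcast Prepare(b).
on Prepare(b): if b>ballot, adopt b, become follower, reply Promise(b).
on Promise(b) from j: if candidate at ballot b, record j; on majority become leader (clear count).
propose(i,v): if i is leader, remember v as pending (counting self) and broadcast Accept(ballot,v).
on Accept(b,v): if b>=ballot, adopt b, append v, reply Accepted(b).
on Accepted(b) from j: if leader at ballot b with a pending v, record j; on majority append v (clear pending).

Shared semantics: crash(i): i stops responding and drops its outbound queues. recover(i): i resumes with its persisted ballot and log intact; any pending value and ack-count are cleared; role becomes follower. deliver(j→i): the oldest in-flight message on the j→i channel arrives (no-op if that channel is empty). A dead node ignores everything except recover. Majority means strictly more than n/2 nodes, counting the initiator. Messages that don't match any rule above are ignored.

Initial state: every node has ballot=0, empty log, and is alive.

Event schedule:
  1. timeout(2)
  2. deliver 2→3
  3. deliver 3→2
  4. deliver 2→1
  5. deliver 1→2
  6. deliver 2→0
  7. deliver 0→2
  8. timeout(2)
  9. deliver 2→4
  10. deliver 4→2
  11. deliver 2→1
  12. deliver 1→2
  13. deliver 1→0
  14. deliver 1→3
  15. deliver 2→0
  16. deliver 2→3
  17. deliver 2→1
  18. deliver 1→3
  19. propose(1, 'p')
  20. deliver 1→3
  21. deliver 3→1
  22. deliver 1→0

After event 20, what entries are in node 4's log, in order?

e1 timeout(2): 2[cand,b=7,-]
e2 deliver 2→3: 3[foll,b=7,-]
e3 deliver 3→2: ·
e4 deliver 2→1: 1[foll,b=7,-]
e5 deliver 1→2: 2[lead,b=7,-]
e6 deliver 2→0: 0[foll,b=7,-]
e7 deliver 0→2: ·
e8 timeout(2): 2[cand,b=12,-]
e9 deliver 2→4: 4[foll,b=7,-]
e10 deliver 4→2: ·
e11 deliver 2→1: 1[foll,b=12,-]
e12 deliver 1→2: ·
e13 deliver 1→0: ·
e14 deliver 1→3: ·
e15 deliver 2→0: 0[foll,b=12,-]
e16 deliver 2→3: 3[foll,b=12,-]
e17 deliver 2→1: ·
e18 deliver 1→3: ·
e19 propose(1,'p'): ·
e20 deliver 1→3: ·

empty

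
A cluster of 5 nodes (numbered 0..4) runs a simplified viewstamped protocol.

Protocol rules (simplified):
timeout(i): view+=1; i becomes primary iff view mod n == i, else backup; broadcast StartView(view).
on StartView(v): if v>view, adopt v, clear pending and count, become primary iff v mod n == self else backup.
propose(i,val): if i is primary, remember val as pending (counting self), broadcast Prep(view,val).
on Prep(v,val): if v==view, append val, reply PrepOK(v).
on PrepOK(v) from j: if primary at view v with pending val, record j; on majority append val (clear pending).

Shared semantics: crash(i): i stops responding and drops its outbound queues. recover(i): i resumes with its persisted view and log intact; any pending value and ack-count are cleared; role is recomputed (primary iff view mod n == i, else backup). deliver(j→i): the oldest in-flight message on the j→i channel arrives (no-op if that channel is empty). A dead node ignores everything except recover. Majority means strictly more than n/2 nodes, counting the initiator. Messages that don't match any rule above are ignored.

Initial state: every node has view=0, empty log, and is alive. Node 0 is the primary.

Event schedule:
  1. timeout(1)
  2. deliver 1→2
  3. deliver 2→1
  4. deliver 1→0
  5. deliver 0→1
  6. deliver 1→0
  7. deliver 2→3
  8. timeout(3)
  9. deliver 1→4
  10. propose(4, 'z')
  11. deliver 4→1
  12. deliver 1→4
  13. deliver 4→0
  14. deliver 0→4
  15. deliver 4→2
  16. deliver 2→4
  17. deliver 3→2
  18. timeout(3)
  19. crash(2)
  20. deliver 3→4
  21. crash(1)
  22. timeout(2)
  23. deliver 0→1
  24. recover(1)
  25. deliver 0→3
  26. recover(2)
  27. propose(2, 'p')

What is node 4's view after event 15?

step 1 timeout(1): 1={prim,v=1,log=-}
step 2 deliver 1→2: 2={back,v=1,log=-}
step 3 deliver 2→1: —
step 4 deliver 1→0: 0={back,v=1,log=-}
step 5 deliver 0→1: —
step 6 deliver 1→0: —
step 7 deliver 2→3: —
step 8 timeout(3): 3={back,v=1,log=-}
step 9 deliver 1→4: 4={back,v=1,log=-}
step 10 propose(4,'z'): —
step 11 deliver 4→1: —
step 12 deliver 1→4: —
step 13 deliver 4→0: —
step 14 deliver 0→4: —
step 15 deliver 4→2: —

1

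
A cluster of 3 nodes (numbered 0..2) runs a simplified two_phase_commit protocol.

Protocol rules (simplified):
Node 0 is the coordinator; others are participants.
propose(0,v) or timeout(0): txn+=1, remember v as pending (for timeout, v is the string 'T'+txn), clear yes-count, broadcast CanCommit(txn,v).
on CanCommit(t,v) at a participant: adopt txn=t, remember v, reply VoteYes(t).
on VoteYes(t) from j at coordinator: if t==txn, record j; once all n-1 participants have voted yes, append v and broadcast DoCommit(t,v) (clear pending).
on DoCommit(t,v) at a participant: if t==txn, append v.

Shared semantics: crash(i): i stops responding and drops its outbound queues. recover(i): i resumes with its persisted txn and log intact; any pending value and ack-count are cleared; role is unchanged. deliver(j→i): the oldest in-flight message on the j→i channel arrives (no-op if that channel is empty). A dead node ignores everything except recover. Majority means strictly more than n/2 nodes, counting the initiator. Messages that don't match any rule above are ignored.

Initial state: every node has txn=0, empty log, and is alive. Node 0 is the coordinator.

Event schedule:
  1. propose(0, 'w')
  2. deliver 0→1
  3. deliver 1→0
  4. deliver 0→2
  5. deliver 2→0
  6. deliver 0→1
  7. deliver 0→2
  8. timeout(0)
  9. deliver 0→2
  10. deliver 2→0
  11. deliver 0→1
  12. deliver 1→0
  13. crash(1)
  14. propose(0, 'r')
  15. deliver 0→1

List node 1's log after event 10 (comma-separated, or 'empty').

[1] propose(0,'w') → N0(coor t1 [-])
[2] deliver 0→1 → N1(part t1 [-])
[3] deliver 1→0 → ∅
[4] deliver 0→2 → N2(part t1 [-])
[5] deliver 2→0 → N0(coor t1 [w])
[6] deliver 0→1 → N1(part t1 [w])
[7] deliver 0→2 → N2(part t1 [w])
[8] timeout(0) → N0(coor t2 [w])
[9] deliver 0→2 → N2(part t2 [w])
[10] deliver 2→0 → ∅

w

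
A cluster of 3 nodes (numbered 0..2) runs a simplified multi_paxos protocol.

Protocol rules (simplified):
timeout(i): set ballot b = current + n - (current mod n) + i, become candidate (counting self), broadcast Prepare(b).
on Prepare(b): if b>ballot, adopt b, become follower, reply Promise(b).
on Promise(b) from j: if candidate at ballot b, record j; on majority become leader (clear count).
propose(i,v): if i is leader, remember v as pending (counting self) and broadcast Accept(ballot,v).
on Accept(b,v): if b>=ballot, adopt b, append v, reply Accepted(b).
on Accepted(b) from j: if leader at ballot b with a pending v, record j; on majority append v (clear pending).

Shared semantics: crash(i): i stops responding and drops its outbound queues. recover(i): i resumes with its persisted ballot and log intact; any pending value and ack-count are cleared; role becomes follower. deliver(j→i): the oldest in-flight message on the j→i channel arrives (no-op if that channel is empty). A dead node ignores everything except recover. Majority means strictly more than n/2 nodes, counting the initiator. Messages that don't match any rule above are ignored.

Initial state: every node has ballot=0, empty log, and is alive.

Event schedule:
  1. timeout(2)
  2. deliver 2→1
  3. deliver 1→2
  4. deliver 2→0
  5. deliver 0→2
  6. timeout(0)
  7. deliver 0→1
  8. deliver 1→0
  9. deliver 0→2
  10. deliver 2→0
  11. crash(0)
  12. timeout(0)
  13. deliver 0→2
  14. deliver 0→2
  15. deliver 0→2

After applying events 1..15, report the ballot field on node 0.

1. timeout(2):  <2:cand b5 ->
2. deliver 2→1:  <1:foll b5 ->
3. deliver 1→2:  <2:lead b5 ->
4. deliver 2→0:  <0:foll b5 ->
5. deliver 0→2:  nop
6. timeout(0):  <0:cand b6 ->
7. deliver 0→1:  <1:foll b6 ->
8. deliver 1→0:  <0:lead b6 ->
9. deliver 0→2:  <2:foll b6 ->
10. deliver 2→0:  nop
11. crash(0):  <0:✗lead b6 ->
12. timeout(0):  nop
13. deliver 0→2:  nop
14. deliver 0→2:  nop
15. deliver 0→2:  nop

6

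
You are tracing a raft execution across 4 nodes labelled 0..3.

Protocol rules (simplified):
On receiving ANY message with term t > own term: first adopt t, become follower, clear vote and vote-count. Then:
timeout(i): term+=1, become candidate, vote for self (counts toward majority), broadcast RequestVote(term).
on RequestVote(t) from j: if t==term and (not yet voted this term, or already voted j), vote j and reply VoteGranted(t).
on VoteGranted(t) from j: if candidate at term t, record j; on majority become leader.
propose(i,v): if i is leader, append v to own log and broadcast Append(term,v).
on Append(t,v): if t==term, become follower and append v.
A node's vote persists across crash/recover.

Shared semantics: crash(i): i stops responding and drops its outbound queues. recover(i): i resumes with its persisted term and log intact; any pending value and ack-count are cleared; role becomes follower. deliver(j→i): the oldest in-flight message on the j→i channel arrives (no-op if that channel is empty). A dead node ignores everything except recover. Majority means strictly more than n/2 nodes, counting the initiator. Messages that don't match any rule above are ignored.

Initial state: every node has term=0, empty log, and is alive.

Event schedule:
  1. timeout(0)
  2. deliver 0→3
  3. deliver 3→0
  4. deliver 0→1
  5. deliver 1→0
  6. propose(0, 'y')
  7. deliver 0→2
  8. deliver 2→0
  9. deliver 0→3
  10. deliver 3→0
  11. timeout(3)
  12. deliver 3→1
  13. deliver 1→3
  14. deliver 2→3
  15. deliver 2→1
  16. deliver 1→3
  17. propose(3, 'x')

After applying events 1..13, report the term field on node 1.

2

after 1 — timeout(0): n0:cand/t1/[-]
after 2 — deliver 0→3: n3:foll/t1/[-]
after 3 — deliver 3→0: ·
after 4 — deliver 0→1: n1:foll/t1/[-]
after 5 — deliver 1→0: n0:lead/t1/[-]
after 6 — propose(0,'y'): n0:lead/t1/[y]
after 7 — deliver 0→2: n2:foll/t1/[-]
after 8 — deliver 2→0: ·
after 9 — deliver 0→3: n3:foll/t1/[y]
after 10 — deliver 3→0: ·
after 11 — timeout(3): n3:cand/t2/[y]
after 12 — deliver 3→1: n1:foll/t2/[-]
after 13 — deliver 1→3: ·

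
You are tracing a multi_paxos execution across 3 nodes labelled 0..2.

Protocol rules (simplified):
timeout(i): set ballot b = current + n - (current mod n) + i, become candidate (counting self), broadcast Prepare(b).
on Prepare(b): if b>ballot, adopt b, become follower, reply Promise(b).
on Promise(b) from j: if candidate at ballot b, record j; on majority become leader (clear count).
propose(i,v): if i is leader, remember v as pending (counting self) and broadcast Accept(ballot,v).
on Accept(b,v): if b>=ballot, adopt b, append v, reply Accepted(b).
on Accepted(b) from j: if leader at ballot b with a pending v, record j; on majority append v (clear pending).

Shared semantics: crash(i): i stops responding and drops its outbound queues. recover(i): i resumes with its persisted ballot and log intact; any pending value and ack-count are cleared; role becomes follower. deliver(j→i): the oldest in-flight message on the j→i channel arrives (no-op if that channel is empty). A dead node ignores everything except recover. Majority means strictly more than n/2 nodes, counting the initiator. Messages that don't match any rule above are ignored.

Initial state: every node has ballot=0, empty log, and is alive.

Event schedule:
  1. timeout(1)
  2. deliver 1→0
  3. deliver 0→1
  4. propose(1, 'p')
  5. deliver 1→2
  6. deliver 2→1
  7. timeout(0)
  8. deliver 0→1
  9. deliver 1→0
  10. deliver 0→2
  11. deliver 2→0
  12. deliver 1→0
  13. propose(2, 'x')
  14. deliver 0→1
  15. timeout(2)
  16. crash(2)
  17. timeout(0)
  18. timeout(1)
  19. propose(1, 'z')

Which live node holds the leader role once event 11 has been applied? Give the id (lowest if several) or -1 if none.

0

after 1 — timeout(1): n1:cand/b4/[-]
after 2 — deliver 1→0: n0:foll/b4/[-]
after 3 — deliver 0→1: n1:lead/b4/[-]
after 4 — propose(1,'p'): ·
after 5 — deliver 1→2: n2:foll/b4/[-]
after 6 — deliver 2→1: ·
after 7 — timeout(0): n0:cand/b6/[-]
after 8 — deliver 0→1: n1:foll/b6/[-]
after 9 — deliver 1→0: ·
after 10 — deliver 0→2: n2:foll/b6/[-]
after 11 — deliver 2→0: n0:lead/b6/[-]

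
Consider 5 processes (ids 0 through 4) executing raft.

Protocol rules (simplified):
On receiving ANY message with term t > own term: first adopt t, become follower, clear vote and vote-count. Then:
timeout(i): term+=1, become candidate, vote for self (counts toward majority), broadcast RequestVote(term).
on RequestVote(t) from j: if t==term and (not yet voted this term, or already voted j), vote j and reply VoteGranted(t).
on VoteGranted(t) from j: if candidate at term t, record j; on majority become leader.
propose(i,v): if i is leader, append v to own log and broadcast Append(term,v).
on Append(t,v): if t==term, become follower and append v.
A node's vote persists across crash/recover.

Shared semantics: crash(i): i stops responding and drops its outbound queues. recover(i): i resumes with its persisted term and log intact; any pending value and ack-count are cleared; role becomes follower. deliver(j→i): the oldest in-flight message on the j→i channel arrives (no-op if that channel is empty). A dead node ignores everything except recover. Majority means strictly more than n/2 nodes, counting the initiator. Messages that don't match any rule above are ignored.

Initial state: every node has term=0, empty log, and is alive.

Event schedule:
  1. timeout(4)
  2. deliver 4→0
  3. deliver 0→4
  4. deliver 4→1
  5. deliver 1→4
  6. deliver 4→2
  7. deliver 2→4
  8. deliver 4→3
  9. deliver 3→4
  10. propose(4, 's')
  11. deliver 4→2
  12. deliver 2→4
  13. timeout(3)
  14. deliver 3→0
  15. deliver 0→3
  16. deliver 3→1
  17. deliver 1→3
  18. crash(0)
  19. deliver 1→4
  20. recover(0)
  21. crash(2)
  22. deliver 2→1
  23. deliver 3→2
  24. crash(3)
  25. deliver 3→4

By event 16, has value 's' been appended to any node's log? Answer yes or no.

yes

after 1 — timeout(4): n4:cand/t1/[-]
after 2 — deliver 4→0: n0:foll/t1/[-]
after 3 — deliver 0→4: ·
after 4 — deliver 4→1: n1:foll/t1/[-]
after 5 — deliver 1→4: n4:lead/t1/[-]
after 6 — deliver 4→2: n2:foll/t1/[-]
after 7 — deliver 2→4: ·
after 8 — deliver 4→3: n3:foll/t1/[-]
after 9 — deliver 3→4: ·
after 10 — propose(4,'s'): n4:lead/t1/[s]
after 11 — deliver 4→2: n2:foll/t1/[s]
after 12 — deliver 2→4: ·
after 13 — timeout(3): n3:cand/t2/[-]
after 14 — deliver 3→0: n0:foll/t2/[-]
after 15 — deliver 0→3: ·
after 16 — deliver 3→1: n1:foll/t2/[-]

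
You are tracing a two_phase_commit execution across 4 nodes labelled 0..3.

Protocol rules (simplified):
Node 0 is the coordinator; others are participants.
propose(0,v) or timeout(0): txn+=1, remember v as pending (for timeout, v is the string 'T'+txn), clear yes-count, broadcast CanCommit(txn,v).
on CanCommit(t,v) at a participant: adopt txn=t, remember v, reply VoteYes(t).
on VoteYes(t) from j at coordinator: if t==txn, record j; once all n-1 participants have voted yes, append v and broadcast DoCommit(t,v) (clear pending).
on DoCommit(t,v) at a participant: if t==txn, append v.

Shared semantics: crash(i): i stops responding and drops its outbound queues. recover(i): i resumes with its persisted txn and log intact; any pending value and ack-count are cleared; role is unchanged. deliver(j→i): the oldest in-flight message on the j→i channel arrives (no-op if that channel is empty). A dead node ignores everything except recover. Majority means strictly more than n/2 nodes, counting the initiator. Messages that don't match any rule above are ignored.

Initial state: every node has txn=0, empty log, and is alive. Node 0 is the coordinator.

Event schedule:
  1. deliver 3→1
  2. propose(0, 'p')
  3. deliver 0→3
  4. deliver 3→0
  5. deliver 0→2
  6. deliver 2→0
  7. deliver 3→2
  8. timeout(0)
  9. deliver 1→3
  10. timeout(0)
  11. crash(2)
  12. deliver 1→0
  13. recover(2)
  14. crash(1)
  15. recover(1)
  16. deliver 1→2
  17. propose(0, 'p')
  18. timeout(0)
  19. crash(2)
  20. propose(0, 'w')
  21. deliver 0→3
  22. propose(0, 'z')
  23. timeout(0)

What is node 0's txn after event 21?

6

after 1 — deliver 3→1: ·
after 2 — propose(0,'p'): n0:coor/t1/[-]
after 3 — deliver 0→3: n3:part/t1/[-]
after 4 — deliver 3→0: ·
after 5 — deliver 0→2: n2:part/t1/[-]
after 6 — deliver 2→0: ·
after 7 — deliver 3→2: ·
after 8 — timeout(0): n0:coor/t2/[-]
after 9 — deliver 1→3: ·
after 10 — timeout(0): n0:coor/t3/[-]
after 11 — crash(2): n2:✗part/t1/[-]
after 12 — deliver 1→0: ·
after 13 — recover(2): n2:part/t1/[-]
after 14 — crash(1): n1:✗part/t0/[-]
after 15 — recover(1): n1:part/t0/[-]
after 16 — deliver 1→2: ·
after 17 — propose(0,'p'): n0:coor/t4/[-]
after 18 — timeout(0): n0:coor/t5/[-]
after 19 — crash(2): n2:✗part/t1/[-]
after 20 — propose(0,'w'): n0:coor/t6/[-]
after 21 — deliver 0→3: n3:part/t2/[-]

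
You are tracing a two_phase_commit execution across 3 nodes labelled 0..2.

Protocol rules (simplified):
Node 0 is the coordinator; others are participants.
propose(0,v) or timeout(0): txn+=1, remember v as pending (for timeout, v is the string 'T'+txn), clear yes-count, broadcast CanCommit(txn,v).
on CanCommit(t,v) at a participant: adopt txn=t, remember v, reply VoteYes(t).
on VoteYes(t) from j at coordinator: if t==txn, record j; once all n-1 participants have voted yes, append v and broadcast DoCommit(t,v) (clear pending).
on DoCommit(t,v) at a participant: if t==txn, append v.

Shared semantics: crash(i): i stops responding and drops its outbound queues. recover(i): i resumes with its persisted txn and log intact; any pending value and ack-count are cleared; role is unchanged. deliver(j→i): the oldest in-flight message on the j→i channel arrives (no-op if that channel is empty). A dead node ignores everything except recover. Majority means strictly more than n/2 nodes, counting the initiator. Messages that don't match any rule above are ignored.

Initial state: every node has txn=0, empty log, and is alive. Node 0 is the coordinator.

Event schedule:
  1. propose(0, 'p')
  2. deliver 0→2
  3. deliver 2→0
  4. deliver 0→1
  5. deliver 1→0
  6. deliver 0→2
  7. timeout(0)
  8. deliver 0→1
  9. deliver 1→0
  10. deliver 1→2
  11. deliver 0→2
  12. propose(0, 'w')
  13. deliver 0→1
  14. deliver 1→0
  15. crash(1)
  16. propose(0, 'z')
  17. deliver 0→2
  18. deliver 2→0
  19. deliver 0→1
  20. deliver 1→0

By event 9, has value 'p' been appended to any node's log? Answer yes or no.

1. propose(0,'p'):  <0:coor t1 ->
2. deliver 0→2:  <2:part t1 ->
3. deliver 2→0:  nop
4. deliver 0→1:  <1:part t1 ->
5. deliver 1→0:  <0:coor t1 p>
6. deliver 0→2:  <2:part t1 p>
7. timeout(0):  <0:coor t2 p>
8. deliver 0→1:  <1:part t1 p>
9. deliver 1→0:  nop

yes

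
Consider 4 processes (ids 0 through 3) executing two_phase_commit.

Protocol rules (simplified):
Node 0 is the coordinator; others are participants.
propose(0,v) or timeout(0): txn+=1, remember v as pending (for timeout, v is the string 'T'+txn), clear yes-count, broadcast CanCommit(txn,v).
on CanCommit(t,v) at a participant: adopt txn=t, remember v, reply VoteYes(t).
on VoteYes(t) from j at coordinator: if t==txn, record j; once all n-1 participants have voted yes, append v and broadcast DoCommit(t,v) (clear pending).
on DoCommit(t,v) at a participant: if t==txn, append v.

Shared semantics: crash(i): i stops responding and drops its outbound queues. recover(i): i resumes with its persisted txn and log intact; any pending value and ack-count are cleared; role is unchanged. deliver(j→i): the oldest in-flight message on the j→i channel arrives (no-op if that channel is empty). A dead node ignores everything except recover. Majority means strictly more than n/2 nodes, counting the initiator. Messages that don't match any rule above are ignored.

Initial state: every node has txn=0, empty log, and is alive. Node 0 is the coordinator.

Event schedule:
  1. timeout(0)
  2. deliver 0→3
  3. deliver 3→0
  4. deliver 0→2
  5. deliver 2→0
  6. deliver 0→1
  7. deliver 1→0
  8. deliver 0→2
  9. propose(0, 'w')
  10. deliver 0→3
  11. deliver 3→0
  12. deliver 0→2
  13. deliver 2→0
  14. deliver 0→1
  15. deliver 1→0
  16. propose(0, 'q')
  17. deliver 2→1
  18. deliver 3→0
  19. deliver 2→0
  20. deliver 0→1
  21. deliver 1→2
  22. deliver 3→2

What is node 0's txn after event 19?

1. timeout(0):  <0:coor t1 ->
2. deliver 0→3:  <3:part t1 ->
3. deliver 3→0:  nop
4. deliver 0→2:  <2:part t1 ->
5. deliver 2→0:  nop
6. deliver 0→1:  <1:part t1 ->
7. deliver 1→0:  <0:coor t1 T1>
8. deliver 0→2:  <2:part t1 T1>
9. propose(0,'w'):  <0:coor t2 T1>
10. deliver 0→3:  <3:part t1 T1>
11. deliver 3→0:  nop
12. deliver 0→2:  <2:part t2 T1>
13. deliver 2→0:  nop
14. deliver 0→1:  <1:part t1 T1>
15. deliver 1→0:  nop
16. propose(0,'q'):  <0:coor t3 T1>
17. deliver 2→1:  nop
18. deliver 3→0:  nop
19. deliver 2→0:  nop

3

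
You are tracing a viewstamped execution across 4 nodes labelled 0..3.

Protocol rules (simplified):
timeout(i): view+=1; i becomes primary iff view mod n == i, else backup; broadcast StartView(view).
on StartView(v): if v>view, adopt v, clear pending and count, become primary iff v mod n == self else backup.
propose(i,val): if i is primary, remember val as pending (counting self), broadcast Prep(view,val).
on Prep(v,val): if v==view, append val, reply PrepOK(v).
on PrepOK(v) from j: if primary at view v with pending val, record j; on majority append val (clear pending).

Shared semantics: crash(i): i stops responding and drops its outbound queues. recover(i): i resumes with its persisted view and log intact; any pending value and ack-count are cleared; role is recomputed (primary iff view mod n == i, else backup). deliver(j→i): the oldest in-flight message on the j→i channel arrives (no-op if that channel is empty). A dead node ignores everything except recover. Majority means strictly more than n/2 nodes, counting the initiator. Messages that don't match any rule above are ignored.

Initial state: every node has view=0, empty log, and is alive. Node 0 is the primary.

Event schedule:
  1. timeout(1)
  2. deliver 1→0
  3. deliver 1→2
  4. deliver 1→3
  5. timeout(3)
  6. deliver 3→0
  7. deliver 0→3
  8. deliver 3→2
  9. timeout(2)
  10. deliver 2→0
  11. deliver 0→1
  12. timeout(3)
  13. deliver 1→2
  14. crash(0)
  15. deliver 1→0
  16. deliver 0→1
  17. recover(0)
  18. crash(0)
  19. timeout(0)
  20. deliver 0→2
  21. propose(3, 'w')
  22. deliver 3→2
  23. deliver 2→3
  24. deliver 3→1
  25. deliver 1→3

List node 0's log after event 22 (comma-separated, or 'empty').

empty

[1] timeout(1) → N1(prim v1 [-])
[2] deliver 1→0 → N0(back v1 [-])
[3] deliver 1→2 → N2(back v1 [-])
[4] deliver 1→3 → N3(back v1 [-])
[5] timeout(3) → N3(back v2 [-])
[6] deliver 3→0 → N0(back v2 [-])
[7] deliver 0→3 → ∅
[8] deliver 3→2 → N2(prim v2 [-])
[9] timeout(2) → N2(back v3 [-])
[10] deliver 2→0 → N0(back v3 [-])
[11] deliver 0→1 → ∅
[12] timeout(3) → N3(prim v3 [-])
[13] deliver 1→2 → ∅
[14] crash(0) → N0(✗back v3 [-])
[15] deliver 1→0 → ∅
[16] deliver 0→1 → ∅
[17] recover(0) → N0(back v3 [-])
[18] crash(0) → N0(✗back v3 [-])
[19] timeout(0) → ∅
[20] deliver 0→2 → ∅
[21] propose(3,'w') → ∅
[22] deliver 3→2 → ∅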